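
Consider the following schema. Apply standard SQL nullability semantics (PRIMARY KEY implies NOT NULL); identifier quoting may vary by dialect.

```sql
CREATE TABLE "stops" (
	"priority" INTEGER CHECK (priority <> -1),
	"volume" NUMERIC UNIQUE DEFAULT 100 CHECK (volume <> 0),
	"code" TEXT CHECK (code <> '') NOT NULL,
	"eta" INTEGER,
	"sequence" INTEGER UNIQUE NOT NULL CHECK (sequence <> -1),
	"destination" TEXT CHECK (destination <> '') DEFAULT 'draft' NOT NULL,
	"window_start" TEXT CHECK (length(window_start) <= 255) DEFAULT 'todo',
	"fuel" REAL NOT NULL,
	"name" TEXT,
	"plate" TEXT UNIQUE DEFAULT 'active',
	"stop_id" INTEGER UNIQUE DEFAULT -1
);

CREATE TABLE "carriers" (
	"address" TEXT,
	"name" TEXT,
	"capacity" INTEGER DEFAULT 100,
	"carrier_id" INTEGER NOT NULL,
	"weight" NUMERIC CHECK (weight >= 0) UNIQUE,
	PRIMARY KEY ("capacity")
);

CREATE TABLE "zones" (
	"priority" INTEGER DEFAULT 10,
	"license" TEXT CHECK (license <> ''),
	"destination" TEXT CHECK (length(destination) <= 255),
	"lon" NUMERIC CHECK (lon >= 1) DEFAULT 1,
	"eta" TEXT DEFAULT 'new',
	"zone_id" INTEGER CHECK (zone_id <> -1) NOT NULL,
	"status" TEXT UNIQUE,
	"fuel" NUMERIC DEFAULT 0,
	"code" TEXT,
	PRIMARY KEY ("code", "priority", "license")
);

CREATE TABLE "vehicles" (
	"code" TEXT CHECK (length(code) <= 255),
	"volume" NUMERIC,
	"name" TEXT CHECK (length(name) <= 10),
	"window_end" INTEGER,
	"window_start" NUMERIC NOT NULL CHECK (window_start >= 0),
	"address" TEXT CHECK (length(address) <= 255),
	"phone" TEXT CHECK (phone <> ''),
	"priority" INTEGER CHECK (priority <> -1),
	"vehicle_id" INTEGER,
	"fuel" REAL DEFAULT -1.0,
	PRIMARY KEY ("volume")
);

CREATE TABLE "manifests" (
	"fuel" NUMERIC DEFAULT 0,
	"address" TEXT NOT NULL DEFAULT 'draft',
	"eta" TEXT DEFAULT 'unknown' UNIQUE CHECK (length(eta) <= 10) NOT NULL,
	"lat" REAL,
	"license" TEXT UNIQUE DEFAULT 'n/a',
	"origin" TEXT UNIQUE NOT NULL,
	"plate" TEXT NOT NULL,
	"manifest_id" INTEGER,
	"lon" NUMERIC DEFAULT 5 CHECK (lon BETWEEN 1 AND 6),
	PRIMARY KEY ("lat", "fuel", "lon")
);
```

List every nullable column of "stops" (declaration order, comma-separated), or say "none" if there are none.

priority, volume, eta, window_start, name, plate, stop_id

- priority: CHECK does not forbid NULL (a CHECK constraint passes when its expression is NULL) → nullable.
- volume: CHECK does not forbid NULL (a CHECK constraint passes when its expression is NULL) → nullable.
- code: declared NOT NULL → not nullable.
- eta: no NOT NULL constraint applies → nullable.
- sequence: declared NOT NULL → not nullable.
- destination: declared NOT NULL → not nullable.
- window_start: CHECK does not forbid NULL (a CHECK constraint passes when its expression is NULL) → nullable.
- fuel: declared NOT NULL → not nullable.
- name: no NOT NULL constraint applies → nullable.
- plate: UNIQUE does not imply NOT NULL → nullable.
- stop_id: UNIQUE does not imply NOT NULL → nullable.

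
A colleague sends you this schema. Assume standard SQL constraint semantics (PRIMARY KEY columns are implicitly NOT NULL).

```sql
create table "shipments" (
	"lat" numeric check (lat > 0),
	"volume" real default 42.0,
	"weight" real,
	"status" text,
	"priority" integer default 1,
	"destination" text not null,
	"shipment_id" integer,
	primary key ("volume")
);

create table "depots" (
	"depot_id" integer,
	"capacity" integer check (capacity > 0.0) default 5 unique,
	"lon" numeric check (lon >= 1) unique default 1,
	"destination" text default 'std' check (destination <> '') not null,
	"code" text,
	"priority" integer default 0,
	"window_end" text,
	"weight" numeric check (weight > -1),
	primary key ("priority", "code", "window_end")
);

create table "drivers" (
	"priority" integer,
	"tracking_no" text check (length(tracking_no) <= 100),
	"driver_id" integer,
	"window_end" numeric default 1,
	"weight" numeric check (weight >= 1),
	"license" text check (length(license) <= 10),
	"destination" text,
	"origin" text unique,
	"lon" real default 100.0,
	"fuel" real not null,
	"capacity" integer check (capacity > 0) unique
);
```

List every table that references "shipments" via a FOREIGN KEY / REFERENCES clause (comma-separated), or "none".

No REFERENCES clause anywhere in the schema names shipments.

none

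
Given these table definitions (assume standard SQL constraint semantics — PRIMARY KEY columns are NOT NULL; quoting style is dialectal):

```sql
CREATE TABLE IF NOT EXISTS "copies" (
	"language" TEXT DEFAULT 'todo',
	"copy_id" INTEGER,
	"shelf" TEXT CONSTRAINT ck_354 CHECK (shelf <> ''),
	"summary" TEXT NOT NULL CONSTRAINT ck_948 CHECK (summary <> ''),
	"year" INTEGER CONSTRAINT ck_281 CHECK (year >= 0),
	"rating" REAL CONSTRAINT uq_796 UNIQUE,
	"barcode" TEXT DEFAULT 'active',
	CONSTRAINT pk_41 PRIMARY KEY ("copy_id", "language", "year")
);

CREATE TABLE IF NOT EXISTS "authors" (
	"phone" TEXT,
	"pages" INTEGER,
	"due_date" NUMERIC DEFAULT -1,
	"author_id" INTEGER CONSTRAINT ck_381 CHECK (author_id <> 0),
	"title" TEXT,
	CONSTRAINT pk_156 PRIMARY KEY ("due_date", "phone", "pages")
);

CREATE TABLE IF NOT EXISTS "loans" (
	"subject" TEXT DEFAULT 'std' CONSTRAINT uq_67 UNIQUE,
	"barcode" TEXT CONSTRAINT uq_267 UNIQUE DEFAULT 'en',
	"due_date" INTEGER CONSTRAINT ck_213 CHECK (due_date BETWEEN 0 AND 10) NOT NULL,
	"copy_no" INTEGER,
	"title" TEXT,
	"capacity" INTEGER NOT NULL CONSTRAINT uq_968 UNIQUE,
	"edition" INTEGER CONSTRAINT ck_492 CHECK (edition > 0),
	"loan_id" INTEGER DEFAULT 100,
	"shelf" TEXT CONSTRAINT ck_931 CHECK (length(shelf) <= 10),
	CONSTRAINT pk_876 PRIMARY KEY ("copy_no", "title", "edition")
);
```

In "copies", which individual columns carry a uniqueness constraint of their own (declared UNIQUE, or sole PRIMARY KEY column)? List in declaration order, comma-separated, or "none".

- language: part of a composite PRIMARY KEY — only the tuple is unique, not this column on its own.
- copy_id: part of a composite PRIMARY KEY — only the tuple is unique, not this column on its own.
- shelf: no UNIQUE or single-column PK constraint.
- summary: no UNIQUE or single-column PK constraint.
- year: part of a composite PRIMARY KEY — only the tuple is unique, not this column on its own.
- rating: declared UNIQUE → unique.
- barcode: no UNIQUE or single-column PK constraint.

rating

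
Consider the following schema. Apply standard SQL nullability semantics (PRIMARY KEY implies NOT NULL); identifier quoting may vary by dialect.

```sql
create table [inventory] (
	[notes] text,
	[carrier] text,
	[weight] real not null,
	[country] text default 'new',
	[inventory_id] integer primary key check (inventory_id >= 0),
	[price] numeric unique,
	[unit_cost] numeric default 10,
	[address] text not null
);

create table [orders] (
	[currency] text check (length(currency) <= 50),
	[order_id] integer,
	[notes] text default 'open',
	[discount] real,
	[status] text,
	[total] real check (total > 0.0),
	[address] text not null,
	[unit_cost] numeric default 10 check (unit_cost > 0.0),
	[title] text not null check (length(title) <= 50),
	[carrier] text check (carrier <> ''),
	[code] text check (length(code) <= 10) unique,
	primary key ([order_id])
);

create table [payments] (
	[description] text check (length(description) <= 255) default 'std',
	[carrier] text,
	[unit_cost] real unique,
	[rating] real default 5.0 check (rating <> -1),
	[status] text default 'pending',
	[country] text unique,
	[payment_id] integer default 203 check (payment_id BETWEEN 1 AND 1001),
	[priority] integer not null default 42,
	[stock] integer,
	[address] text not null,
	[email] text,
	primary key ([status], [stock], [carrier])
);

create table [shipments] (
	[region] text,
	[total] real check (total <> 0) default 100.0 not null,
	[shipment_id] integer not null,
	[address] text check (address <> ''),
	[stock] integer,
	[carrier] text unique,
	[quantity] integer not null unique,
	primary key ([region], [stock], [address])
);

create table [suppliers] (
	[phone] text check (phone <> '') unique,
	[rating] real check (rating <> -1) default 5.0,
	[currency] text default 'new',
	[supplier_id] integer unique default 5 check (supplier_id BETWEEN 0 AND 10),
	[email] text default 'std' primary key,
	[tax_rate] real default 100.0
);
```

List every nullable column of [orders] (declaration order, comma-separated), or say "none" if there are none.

currency, notes, discount, status, total, unit_cost, carrier, code

- currency: CHECK does not forbid NULL (a CHECK constraint passes when its expression is NULL) → nullable.
- order_id: part of the PRIMARY KEY, which implies NOT NULL → not nullable.
- notes: DEFAULT only fills an omitted column; an explicit NULL is still allowed → nullable.
- discount: no NOT NULL constraint applies → nullable.
- status: no NOT NULL constraint applies → nullable.
- total: CHECK does not forbid NULL (a CHECK constraint passes when its expression is NULL) → nullable.
- address: declared NOT NULL → not nullable.
- unit_cost: CHECK does not forbid NULL (a CHECK constraint passes when its expression is NULL) → nullable.
- title: declared NOT NULL → not nullable.
- carrier: CHECK does not forbid NULL (a CHECK constraint passes when its expression is NULL) → nullable.
- code: CHECK does not forbid NULL (a CHECK constraint passes when its expression is NULL) → nullable.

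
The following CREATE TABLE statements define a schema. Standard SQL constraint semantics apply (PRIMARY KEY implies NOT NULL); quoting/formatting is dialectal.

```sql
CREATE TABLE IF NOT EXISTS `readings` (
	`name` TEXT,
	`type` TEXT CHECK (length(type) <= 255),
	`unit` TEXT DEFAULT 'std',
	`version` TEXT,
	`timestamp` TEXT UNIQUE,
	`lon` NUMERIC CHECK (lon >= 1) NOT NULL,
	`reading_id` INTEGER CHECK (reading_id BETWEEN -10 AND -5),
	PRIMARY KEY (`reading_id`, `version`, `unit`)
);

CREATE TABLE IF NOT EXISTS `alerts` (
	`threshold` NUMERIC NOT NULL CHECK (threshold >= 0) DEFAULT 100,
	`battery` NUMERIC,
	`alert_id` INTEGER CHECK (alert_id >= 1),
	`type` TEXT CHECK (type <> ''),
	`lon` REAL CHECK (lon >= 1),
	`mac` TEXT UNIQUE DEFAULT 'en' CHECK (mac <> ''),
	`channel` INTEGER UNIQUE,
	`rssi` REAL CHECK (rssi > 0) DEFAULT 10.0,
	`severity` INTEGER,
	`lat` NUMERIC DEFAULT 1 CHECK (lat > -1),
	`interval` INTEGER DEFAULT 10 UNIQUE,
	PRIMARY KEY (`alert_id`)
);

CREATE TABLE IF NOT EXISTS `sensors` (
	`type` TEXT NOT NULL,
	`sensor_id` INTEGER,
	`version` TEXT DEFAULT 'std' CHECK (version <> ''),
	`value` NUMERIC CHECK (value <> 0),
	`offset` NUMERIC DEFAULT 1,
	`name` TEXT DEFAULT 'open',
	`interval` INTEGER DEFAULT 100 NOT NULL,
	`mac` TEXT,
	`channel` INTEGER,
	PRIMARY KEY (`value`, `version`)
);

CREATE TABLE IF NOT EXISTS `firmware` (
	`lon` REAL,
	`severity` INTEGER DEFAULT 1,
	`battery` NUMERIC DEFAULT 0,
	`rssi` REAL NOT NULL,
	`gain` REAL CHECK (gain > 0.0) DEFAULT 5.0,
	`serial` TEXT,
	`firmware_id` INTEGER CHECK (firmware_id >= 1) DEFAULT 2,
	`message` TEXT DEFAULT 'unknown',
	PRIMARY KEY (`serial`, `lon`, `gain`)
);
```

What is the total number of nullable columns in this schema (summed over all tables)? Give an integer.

readings: 3 nullable (name, type, timestamp — PK (reading_id, version, unit) and explicit NOT NULL columns excluded).
alerts: 9 nullable (battery, type, lon, mac, channel, rssi, severity, lat, interval — PK (alert_id) and explicit NOT NULL columns excluded).
sensors: 5 nullable (sensor_id, offset, name, mac, channel — PK (value, version) and explicit NOT NULL columns excluded).
firmware: 4 nullable (severity, battery, firmware_id, message — PK (serial, lon, gain) and explicit NOT NULL columns excluded).
Total: 3 + 9 + 5 + 4 = 21.

21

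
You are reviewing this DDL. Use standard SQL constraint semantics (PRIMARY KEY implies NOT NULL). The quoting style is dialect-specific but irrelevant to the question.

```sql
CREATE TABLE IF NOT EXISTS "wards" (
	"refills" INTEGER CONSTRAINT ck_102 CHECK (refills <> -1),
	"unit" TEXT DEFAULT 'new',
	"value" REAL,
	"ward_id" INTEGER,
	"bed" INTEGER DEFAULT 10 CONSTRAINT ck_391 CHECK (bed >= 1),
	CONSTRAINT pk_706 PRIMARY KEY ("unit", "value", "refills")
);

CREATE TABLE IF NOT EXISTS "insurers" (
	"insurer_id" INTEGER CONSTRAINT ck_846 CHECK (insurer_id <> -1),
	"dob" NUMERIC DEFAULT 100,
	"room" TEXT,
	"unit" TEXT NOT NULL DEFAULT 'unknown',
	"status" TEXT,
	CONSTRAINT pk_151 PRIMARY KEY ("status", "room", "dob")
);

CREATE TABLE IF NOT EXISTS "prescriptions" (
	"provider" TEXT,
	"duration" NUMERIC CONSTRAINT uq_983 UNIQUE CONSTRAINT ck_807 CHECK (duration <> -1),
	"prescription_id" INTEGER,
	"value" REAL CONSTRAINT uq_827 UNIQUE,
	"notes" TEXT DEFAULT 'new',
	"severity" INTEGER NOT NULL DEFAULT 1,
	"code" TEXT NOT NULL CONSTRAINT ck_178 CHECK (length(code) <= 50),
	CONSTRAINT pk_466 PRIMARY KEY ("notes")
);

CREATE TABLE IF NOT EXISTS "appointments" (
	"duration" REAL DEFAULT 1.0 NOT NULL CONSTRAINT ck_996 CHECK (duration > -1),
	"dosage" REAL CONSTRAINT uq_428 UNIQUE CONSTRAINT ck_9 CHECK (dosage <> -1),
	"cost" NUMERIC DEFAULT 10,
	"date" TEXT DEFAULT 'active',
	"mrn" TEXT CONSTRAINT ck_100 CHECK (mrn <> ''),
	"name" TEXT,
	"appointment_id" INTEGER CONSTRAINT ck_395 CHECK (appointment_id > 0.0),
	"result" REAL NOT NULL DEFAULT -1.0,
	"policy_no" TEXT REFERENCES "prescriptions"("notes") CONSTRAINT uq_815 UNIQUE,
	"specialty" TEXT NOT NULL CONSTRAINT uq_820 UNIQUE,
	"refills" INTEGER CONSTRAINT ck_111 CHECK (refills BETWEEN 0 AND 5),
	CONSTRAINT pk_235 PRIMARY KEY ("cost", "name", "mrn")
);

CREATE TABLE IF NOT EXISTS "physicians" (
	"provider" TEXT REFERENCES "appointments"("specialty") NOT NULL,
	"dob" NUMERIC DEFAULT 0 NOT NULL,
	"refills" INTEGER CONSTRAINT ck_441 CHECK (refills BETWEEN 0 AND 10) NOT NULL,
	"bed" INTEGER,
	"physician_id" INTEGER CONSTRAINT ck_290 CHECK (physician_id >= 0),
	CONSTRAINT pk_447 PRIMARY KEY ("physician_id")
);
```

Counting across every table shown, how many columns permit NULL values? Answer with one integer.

13

wards: 2 nullable (ward_id, bed — PK (unit, value, refills) and explicit NOT NULL columns excluded).
insurers: 1 nullable (insurer_id — PK (status, room, dob) and explicit NOT NULL columns excluded).
prescriptions: 4 nullable (provider, duration, prescription_id, value — PK (notes) and explicit NOT NULL columns excluded).
appointments: 5 nullable (dosage, date, appointment_id, policy_no, refills — PK (cost, name, mrn) and explicit NOT NULL columns excluded).
physicians: 1 nullable (bed — PK (physician_id) and explicit NOT NULL columns excluded).
Total: 2 + 1 + 4 + 5 + 1 = 13.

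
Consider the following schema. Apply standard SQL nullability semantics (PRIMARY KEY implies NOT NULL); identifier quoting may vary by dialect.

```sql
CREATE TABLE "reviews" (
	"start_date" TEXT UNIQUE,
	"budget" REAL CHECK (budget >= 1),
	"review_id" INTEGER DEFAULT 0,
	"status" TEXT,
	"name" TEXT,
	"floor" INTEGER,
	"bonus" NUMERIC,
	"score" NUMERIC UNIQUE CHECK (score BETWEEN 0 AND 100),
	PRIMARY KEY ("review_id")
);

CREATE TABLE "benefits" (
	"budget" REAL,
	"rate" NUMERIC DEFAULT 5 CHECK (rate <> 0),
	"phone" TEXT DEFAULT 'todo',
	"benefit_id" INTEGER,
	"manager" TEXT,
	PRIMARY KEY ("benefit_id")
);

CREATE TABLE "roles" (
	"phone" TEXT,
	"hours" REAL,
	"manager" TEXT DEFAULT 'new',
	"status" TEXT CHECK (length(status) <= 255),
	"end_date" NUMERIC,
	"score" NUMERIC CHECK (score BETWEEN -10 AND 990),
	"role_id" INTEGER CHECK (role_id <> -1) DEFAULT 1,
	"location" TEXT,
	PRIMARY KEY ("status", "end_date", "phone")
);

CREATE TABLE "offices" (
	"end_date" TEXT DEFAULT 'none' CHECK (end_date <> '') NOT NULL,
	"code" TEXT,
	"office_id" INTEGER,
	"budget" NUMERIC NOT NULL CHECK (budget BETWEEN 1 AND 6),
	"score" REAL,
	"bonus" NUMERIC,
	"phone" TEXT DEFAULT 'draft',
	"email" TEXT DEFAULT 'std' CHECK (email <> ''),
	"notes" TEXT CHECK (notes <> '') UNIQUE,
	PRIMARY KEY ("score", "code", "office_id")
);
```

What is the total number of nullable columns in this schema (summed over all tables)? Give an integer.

reviews: 7 nullable (start_date, budget, status, name, floor, bonus, score — PK (review_id) and explicit NOT NULL columns excluded).
benefits: 4 nullable (budget, rate, phone, manager — PK (benefit_id) and explicit NOT NULL columns excluded).
roles: 5 nullable (hours, manager, score, role_id, location — PK (status, end_date, phone) and explicit NOT NULL columns excluded).
offices: 4 nullable (bonus, phone, email, notes — PK (score, code, office_id) and explicit NOT NULL columns excluded).
Total: 7 + 4 + 5 + 4 = 20.

20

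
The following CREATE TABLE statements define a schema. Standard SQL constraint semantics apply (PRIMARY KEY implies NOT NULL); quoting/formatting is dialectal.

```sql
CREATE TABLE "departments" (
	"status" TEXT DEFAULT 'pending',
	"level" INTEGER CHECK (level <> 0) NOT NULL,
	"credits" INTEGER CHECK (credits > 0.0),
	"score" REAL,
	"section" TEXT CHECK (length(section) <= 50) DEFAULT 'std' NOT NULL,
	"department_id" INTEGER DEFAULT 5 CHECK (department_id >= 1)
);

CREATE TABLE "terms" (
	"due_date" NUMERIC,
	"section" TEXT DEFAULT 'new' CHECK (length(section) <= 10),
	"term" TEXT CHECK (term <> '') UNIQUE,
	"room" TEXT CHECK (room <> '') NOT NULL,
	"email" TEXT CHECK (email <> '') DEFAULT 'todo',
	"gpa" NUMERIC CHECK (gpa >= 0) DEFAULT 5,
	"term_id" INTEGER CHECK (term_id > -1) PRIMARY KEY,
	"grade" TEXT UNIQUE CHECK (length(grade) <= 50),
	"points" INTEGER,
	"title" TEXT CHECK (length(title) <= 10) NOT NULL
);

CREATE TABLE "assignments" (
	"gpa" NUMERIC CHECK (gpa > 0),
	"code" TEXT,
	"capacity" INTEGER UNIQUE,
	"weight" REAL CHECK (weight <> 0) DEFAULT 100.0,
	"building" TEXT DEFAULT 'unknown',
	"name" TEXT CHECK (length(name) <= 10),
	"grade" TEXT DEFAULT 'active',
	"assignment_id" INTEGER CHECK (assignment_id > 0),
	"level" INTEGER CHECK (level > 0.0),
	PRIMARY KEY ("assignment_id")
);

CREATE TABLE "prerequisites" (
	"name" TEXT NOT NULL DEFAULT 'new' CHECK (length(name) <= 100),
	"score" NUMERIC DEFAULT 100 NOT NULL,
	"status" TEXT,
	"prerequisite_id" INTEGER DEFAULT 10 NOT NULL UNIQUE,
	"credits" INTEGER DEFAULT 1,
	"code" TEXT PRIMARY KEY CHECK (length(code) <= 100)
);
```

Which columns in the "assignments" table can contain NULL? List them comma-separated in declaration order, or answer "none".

gpa, code, capacity, weight, building, name, grade, level

- gpa: CHECK does not forbid NULL (a CHECK constraint passes when its expression is NULL) → nullable.
- code: no NOT NULL constraint applies → nullable.
- capacity: UNIQUE does not imply NOT NULL → nullable.
- weight: CHECK does not forbid NULL (a CHECK constraint passes when its expression is NULL) → nullable.
- building: DEFAULT only fills an omitted column; an explicit NULL is still allowed → nullable.
- name: CHECK does not forbid NULL (a CHECK constraint passes when its expression is NULL) → nullable.
- grade: DEFAULT only fills an omitted column; an explicit NULL is still allowed → nullable.
- assignment_id: part of the PRIMARY KEY, which implies NOT NULL → not nullable.
- level: CHECK does not forbid NULL (a CHECK constraint passes when its expression is NULL) → nullable.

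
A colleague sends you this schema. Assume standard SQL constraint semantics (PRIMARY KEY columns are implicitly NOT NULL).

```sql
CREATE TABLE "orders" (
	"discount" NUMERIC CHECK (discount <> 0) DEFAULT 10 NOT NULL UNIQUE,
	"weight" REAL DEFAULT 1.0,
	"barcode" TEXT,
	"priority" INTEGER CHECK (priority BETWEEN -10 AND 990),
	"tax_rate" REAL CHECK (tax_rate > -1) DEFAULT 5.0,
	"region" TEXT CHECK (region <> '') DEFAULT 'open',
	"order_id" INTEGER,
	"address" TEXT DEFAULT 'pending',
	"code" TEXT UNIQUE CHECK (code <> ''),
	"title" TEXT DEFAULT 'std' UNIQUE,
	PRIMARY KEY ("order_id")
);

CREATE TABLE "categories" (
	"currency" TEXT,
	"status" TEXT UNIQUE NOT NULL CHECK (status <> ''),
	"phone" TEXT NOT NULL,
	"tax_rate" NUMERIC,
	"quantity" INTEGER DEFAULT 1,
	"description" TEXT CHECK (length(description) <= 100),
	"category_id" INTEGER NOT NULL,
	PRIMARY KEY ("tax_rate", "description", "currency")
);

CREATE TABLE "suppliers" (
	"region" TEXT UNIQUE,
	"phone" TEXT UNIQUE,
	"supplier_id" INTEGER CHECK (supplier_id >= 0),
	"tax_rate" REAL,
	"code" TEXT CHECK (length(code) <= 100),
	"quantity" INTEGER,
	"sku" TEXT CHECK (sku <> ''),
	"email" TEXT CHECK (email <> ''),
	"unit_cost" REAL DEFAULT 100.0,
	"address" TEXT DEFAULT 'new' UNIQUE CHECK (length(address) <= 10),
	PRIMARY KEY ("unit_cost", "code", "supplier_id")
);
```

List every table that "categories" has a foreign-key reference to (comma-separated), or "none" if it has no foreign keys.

none

No column in categories has a REFERENCES clause.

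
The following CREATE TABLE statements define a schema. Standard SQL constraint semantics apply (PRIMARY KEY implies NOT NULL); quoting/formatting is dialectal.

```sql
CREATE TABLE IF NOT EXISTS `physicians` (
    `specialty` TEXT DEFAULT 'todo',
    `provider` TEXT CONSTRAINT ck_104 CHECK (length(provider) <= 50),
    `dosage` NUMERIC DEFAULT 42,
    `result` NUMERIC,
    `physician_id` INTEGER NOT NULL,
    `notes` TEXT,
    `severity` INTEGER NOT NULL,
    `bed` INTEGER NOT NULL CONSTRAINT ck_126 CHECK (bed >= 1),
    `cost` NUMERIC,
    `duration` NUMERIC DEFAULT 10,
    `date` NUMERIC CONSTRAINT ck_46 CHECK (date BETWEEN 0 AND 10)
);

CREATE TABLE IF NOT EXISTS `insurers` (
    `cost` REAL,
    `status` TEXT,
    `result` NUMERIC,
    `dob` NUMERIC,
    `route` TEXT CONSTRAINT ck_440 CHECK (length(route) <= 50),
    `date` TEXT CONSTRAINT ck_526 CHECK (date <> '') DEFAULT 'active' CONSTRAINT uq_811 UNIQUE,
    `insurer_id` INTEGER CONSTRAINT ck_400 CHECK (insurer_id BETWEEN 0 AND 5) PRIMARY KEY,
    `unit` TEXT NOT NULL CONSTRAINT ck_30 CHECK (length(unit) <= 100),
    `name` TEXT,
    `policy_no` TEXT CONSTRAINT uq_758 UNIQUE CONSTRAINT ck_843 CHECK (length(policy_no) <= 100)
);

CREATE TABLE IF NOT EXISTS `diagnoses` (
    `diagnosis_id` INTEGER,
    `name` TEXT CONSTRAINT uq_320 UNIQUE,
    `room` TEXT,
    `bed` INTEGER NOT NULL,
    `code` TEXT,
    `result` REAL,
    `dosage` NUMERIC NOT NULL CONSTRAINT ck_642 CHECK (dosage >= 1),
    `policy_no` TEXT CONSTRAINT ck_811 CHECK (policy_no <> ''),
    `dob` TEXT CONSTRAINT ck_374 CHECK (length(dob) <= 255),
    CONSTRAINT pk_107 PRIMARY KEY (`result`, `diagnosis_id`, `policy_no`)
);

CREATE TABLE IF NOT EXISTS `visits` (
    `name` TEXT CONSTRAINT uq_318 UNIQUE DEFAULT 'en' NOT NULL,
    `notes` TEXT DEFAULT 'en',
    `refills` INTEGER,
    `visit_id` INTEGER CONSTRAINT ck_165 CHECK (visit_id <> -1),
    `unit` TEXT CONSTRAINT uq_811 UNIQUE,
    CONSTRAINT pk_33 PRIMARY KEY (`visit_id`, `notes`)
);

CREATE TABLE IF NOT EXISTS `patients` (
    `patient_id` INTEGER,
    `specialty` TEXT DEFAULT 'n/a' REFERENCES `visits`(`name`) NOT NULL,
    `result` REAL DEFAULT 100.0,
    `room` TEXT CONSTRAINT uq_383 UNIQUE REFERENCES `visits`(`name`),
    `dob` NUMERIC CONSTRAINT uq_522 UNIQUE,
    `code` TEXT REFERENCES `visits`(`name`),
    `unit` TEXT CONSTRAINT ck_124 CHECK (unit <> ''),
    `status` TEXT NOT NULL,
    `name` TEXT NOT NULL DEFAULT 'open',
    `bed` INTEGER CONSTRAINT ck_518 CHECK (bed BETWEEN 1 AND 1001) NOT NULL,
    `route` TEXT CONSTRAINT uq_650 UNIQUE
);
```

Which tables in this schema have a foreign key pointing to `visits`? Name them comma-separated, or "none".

- patients.specialty references visits(name).
- patients.room references visits(name).
- patients.code references visits(name).

patients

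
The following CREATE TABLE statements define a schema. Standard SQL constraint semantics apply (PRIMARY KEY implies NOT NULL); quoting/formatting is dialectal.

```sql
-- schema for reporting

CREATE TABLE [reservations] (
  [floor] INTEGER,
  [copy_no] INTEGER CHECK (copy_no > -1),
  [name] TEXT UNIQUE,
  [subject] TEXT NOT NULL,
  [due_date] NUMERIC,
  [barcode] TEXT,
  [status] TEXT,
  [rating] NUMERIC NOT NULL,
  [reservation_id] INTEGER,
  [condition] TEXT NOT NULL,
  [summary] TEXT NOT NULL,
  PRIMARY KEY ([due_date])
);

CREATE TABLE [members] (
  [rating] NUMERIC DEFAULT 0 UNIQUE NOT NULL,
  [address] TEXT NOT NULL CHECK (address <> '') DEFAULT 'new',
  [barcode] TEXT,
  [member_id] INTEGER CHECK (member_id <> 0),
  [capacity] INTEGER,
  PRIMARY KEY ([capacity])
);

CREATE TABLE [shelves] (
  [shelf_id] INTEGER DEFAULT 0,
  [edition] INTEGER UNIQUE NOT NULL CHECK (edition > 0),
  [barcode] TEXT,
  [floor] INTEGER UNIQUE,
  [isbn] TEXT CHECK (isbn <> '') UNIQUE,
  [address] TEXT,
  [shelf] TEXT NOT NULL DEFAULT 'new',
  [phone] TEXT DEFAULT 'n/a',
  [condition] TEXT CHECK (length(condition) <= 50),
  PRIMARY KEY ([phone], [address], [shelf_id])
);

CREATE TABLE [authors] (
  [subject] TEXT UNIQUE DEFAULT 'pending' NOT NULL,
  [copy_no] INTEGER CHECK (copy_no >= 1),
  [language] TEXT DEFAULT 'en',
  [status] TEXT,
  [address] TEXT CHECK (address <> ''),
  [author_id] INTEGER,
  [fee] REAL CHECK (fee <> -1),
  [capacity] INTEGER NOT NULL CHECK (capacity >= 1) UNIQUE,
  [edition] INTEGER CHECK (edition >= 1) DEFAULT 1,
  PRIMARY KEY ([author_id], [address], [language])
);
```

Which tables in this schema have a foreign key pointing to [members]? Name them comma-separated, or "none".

No REFERENCES clause anywhere in the schema names members.

none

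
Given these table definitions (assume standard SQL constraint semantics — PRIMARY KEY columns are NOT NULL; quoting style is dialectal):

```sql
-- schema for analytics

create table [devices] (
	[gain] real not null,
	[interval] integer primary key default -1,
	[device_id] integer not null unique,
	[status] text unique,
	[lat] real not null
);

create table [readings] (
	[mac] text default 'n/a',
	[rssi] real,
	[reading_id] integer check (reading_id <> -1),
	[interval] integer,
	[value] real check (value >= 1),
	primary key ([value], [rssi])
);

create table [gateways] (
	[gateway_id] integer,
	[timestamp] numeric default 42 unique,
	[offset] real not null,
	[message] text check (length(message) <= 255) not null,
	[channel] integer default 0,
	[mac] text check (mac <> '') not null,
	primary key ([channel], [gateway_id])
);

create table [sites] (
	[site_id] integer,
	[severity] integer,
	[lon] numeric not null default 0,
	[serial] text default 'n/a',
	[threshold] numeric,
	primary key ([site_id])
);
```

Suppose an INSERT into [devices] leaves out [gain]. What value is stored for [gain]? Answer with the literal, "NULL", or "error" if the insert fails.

gain has no DEFAULT clause.
Omitting it would insert NULL, but it is declared NOT NULL, so the INSERT fails.

error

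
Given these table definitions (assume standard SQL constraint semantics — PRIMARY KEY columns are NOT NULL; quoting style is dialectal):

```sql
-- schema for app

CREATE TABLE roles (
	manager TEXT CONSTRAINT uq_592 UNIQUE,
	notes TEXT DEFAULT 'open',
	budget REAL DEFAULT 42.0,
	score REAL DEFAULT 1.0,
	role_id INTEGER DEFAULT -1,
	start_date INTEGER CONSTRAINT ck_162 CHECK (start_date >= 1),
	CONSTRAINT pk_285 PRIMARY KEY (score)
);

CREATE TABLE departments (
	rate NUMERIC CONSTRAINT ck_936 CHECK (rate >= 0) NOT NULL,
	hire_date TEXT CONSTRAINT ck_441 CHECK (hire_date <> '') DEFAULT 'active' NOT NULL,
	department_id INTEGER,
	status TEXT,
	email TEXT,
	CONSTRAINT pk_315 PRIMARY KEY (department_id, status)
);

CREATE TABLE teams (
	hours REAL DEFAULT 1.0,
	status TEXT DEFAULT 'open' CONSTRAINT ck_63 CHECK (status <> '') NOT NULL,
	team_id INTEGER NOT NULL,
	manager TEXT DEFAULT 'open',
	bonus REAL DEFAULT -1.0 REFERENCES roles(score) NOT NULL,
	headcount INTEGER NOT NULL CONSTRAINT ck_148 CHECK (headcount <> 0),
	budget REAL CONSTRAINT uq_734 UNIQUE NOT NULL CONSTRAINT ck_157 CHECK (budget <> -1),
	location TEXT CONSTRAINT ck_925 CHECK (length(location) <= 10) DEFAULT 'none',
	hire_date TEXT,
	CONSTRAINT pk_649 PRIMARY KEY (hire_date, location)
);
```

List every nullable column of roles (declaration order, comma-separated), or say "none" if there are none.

- manager: UNIQUE does not imply NOT NULL → nullable.
- notes: DEFAULT only fills an omitted column; an explicit NULL is still allowed → nullable.
- budget: DEFAULT only fills an omitted column; an explicit NULL is still allowed → nullable.
- score: part of the PRIMARY KEY, which implies NOT NULL → not nullable.
- role_id: DEFAULT only fills an omitted column; an explicit NULL is still allowed → nullable.
- start_date: CHECK does not forbid NULL (a CHECK constraint passes when its expression is NULL) → nullable.

manager, notes, budget, role_id, start_date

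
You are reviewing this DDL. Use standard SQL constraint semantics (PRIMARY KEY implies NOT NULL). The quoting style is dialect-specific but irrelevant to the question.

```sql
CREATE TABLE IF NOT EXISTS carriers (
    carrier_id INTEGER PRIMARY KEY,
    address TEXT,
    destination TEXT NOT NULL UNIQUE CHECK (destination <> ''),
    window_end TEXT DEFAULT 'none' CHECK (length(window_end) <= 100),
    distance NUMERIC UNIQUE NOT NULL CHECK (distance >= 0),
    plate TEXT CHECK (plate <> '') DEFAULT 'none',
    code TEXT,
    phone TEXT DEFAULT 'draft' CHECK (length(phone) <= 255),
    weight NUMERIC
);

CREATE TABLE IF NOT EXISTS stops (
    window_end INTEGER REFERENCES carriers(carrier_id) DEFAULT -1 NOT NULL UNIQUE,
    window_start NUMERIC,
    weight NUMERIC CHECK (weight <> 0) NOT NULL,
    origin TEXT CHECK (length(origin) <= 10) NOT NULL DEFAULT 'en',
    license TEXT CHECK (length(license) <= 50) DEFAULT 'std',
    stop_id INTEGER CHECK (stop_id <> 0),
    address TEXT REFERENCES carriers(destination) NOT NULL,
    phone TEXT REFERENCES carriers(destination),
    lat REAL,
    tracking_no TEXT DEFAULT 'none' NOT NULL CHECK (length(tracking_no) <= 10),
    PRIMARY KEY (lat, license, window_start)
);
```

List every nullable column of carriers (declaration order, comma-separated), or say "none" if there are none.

address, window_end, plate, code, phone, weight

- carrier_id: part of the PRIMARY KEY, which implies NOT NULL → not nullable.
- address: no NOT NULL constraint applies → nullable.
- destination: declared NOT NULL → not nullable.
- window_end: CHECK does not forbid NULL (a CHECK constraint passes when its expression is NULL) → nullable.
- distance: declared NOT NULL → not nullable.
- plate: CHECK does not forbid NULL (a CHECK constraint passes when its expression is NULL) → nullable.
- code: no NOT NULL constraint applies → nullable.
- phone: CHECK does not forbid NULL (a CHECK constraint passes when its expression is NULL) → nullable.
- weight: no NOT NULL constraint applies → nullable.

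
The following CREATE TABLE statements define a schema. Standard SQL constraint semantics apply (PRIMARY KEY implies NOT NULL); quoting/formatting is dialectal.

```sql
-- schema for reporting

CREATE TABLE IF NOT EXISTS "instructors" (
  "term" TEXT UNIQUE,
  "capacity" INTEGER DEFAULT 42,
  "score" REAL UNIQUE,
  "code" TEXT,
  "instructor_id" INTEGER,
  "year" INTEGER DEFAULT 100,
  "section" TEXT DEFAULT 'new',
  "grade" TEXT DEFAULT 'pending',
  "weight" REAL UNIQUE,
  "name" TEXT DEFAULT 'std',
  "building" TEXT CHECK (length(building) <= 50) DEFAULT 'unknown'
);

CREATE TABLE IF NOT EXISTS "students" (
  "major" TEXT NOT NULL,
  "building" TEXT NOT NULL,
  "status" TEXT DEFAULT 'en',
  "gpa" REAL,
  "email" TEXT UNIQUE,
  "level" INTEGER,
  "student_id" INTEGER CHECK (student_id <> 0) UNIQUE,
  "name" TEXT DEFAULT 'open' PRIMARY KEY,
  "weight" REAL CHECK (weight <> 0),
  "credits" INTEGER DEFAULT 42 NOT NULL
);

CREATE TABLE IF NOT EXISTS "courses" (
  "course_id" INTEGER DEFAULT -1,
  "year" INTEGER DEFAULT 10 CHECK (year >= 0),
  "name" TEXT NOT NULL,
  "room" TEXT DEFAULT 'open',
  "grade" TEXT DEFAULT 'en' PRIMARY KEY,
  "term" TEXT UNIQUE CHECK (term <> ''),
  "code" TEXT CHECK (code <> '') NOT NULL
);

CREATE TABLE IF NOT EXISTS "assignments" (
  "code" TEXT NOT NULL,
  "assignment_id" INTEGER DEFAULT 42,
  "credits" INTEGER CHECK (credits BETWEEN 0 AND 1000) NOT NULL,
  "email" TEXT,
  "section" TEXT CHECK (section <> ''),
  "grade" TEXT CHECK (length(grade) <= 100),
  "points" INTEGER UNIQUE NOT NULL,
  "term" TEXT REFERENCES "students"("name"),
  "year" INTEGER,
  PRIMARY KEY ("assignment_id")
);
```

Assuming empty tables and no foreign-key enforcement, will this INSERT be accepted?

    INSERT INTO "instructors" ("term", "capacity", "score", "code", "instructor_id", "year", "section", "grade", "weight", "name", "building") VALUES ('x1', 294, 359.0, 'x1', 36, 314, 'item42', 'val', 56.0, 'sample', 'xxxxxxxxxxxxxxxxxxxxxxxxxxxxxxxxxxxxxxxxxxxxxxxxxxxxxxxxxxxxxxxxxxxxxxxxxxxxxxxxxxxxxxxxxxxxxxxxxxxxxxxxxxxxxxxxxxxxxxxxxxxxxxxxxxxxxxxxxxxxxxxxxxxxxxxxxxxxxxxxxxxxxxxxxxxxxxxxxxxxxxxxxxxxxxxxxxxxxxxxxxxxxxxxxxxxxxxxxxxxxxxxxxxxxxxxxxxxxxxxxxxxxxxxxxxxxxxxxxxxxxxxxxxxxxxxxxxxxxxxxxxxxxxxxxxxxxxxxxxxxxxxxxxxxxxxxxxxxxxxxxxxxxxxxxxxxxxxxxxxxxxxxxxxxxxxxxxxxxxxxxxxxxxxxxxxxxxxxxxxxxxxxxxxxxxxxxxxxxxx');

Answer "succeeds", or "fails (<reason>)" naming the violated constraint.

fails (CHECK on building)

The value 'xxxxxxxxxxxxxxxxxxxxxxxxxxxxxxxxxxxxxxxxxxxxxxxxxxxxxxxxxxxxxxxxxxxxxxxxxxxxxxxxxxxxxxxxxxxxxxxxxxxxxxxxxxxxxxxxxxxxxxxxxxxxxxxxxxxxxxxxxxxxxxxxxxxxxxxxxxxxxxxxxxxxxxxxxxxxxxxxxxxxxxxxxxxxxxxxxxxxxxxxxxxxxxxxxxxxxxxxxxxxxxxxxxxxxxxxxxxxxxxxxxxxxxxxxxxxxxxxxxxxxxxxxxxxxxxxxxxxxxxxxxxxxxxxxxxxxxxxxxxxxxxxxxxxxxxxxxxxxxxxxxxxxxxxxxxxxxxxxxxxxxxxxxxxxxxxxxxxxxxxxxxxxxxxxxxxxxxxxxxxxxxxxxxxxxxxxxxxxxxx' for building violates CHECK (length(building) <= 50).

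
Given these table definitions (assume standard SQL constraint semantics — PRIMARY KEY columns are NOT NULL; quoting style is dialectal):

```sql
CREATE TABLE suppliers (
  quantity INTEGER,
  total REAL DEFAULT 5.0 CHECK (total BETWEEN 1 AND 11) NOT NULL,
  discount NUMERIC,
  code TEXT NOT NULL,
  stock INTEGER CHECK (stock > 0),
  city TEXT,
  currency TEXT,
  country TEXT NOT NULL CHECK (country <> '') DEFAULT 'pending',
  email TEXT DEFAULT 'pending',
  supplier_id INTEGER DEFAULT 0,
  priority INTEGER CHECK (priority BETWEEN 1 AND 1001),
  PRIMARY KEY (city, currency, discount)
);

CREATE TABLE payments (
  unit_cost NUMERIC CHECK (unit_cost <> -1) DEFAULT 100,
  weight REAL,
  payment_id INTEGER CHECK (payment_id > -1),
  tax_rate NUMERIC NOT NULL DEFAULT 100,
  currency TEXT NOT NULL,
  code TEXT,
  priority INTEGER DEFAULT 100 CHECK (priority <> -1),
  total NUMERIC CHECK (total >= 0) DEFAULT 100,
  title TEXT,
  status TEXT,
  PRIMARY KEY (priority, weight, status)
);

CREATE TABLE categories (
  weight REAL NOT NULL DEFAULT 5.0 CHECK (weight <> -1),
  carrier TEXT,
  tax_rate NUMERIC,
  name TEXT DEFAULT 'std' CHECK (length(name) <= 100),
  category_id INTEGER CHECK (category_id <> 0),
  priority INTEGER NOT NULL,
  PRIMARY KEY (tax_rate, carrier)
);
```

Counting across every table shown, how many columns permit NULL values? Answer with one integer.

suppliers: 5 nullable (quantity, stock, email, supplier_id, priority — PK (city, currency, discount) and explicit NOT NULL columns excluded).
payments: 5 nullable (unit_cost, payment_id, code, total, title — PK (priority, weight, status) and explicit NOT NULL columns excluded).
categories: 2 nullable (name, category_id — PK (tax_rate, carrier) and explicit NOT NULL columns excluded).
Total: 5 + 5 + 2 = 12.

12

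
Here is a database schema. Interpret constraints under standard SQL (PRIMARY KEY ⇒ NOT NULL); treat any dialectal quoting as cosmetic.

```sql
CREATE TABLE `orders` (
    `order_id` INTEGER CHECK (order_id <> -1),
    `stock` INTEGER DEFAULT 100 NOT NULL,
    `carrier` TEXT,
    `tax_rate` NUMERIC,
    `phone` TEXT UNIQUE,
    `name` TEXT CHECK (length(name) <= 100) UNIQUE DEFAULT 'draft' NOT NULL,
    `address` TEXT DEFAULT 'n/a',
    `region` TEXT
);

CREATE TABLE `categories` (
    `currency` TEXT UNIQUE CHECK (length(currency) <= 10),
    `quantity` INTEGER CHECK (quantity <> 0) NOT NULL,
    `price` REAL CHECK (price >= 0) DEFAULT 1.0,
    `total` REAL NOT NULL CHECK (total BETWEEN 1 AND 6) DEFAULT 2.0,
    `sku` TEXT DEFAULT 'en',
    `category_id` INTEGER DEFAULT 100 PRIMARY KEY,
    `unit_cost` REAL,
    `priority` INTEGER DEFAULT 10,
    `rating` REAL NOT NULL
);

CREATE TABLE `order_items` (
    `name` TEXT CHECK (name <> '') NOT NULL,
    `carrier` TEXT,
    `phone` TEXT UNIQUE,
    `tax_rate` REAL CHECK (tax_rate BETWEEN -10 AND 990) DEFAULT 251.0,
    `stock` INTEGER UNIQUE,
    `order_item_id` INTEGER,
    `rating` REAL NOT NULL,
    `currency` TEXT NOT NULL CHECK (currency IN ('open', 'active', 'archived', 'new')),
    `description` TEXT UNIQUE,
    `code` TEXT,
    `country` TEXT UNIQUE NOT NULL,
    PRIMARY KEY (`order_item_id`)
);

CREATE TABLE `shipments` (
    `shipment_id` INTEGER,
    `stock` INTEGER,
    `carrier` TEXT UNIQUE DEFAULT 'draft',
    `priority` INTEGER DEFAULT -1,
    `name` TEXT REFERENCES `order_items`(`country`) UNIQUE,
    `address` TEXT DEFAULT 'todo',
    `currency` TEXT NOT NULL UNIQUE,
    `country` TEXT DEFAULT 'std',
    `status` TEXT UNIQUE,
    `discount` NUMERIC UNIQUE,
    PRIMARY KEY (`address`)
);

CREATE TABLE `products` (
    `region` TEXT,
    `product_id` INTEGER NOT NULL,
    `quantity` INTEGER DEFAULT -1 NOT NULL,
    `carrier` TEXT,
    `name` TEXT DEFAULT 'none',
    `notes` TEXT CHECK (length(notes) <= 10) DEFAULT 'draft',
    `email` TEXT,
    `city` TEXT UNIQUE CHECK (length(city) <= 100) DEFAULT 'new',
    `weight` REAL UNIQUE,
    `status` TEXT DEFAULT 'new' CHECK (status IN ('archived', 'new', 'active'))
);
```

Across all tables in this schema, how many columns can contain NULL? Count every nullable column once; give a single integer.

orders: 6 nullable (order_id, carrier, tax_rate, phone, address, region — PK none and explicit NOT NULL columns excluded).
categories: 5 nullable (currency, price, sku, unit_cost, priority — PK (category_id) and explicit NOT NULL columns excluded).
order_items: 6 nullable (carrier, phone, tax_rate, stock, description, code — PK (order_item_id) and explicit NOT NULL columns excluded).
shipments: 8 nullable (shipment_id, stock, carrier, priority, name, country, status, discount — PK (address) and explicit NOT NULL columns excluded).
products: 8 nullable (region, carrier, name, notes, email, city, weight, status — PK none and explicit NOT NULL columns excluded).
Total: 6 + 5 + 6 + 8 + 8 = 33.

33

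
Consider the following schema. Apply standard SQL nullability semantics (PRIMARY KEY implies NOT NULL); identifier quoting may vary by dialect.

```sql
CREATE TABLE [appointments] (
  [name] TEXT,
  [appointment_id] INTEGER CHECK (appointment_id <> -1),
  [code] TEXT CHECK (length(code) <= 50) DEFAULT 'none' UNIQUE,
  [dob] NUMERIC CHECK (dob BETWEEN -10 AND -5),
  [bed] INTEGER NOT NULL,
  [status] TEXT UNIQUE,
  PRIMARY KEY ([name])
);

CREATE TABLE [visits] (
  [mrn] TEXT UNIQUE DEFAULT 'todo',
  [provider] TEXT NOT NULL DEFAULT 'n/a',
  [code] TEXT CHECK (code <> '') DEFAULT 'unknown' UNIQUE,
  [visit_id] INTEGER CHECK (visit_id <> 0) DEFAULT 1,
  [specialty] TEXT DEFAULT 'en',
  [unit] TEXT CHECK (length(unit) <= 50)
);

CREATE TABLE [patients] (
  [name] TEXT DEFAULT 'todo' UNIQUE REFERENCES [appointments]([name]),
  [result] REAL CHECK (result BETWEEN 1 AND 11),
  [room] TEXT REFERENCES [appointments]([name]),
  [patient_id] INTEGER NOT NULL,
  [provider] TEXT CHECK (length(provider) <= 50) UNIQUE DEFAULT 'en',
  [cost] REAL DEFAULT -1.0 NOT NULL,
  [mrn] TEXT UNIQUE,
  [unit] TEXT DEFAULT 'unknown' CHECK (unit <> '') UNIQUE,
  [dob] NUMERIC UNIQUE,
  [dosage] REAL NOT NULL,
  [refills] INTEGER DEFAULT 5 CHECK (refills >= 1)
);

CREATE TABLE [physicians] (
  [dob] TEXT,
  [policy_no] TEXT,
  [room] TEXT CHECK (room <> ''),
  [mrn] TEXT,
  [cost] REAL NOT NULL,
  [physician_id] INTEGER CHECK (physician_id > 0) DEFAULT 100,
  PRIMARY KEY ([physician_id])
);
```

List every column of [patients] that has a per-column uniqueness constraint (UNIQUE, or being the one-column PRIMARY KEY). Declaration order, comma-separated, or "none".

name, provider, mrn, unit, dob

- name: declared UNIQUE → unique.
- result: no UNIQUE or single-column PK constraint.
- room: no UNIQUE or single-column PK constraint.
- patient_id: no UNIQUE or single-column PK constraint.
- provider: declared UNIQUE → unique.
- cost: no UNIQUE or single-column PK constraint.
- mrn: declared UNIQUE → unique.
- unit: declared UNIQUE → unique.
- dob: declared UNIQUE → unique.
- dosage: no UNIQUE or single-column PK constraint.
- refills: no UNIQUE or single-column PK constraint.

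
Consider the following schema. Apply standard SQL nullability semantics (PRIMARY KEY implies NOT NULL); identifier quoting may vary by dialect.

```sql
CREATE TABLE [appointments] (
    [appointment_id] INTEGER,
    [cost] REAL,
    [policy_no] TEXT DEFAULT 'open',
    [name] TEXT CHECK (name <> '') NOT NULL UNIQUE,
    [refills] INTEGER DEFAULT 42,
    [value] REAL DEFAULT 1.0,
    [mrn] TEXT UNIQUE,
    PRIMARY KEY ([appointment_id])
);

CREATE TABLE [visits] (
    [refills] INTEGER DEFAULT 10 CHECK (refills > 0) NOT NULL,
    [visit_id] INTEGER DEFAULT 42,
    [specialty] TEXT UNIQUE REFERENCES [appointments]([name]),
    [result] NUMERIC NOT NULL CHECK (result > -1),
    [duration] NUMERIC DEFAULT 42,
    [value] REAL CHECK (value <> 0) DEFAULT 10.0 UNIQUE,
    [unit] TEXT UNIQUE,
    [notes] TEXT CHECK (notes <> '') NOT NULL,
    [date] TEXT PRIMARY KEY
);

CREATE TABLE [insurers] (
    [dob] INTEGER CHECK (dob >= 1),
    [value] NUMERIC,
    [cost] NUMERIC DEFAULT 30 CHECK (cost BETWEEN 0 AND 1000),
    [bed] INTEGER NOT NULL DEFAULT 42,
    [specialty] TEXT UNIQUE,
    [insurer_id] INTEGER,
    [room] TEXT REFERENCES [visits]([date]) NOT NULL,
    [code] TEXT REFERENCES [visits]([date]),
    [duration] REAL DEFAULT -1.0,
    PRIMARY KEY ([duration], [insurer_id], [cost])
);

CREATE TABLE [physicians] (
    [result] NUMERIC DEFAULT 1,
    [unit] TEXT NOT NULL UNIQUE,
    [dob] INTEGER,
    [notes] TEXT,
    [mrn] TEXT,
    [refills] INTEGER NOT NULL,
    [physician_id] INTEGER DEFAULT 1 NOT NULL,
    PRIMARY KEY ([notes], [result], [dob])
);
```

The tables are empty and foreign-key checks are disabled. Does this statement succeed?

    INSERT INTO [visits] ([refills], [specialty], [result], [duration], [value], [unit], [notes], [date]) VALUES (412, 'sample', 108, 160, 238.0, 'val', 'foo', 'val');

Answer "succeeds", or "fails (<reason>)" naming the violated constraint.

succeeds

NOT NULL columns: date is supplied; notes is supplied; refills is supplied; result is supplied.
CHECK constraints: 412 satisfies (refills > 0); 108 satisfies (result > -1); 238.0 satisfies (value <> 0); 'foo' satisfies (notes <> '').
No constraint is violated.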